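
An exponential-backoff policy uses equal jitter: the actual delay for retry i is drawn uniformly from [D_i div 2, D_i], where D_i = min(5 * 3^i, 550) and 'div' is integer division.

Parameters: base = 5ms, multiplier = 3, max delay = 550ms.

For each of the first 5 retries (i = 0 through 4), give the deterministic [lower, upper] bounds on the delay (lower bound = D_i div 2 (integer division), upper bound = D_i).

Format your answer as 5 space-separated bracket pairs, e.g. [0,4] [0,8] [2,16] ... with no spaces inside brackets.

Computing bounds per retry:
  i=0: D_i=min(5*3^0,550)=5, bounds=[2,5]
  i=1: D_i=min(5*3^1,550)=15, bounds=[7,15]
  i=2: D_i=min(5*3^2,550)=45, bounds=[22,45]
  i=3: D_i=min(5*3^3,550)=135, bounds=[67,135]
  i=4: D_i=min(5*3^4,550)=405, bounds=[202,405]

Answer: [2,5] [7,15] [22,45] [67,135] [202,405]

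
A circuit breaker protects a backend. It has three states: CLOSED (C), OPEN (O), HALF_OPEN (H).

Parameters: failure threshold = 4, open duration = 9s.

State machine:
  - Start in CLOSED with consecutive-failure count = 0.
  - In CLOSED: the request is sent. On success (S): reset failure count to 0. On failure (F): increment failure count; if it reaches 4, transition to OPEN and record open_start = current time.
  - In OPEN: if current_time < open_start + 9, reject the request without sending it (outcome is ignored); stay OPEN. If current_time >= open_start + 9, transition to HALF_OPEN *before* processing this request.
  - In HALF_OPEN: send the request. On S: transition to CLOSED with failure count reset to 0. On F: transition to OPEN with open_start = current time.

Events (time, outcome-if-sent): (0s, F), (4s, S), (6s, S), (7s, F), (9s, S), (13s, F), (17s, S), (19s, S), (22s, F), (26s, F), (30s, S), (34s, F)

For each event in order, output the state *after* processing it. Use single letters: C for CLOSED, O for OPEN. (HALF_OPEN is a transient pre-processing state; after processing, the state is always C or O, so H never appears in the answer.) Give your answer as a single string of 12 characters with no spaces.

Answer: CCCCCCCCCCCC

Derivation:
State after each event:
  event#1 t=0s outcome=F: state=CLOSED
  event#2 t=4s outcome=S: state=CLOSED
  event#3 t=6s outcome=S: state=CLOSED
  event#4 t=7s outcome=F: state=CLOSED
  event#5 t=9s outcome=S: state=CLOSED
  event#6 t=13s outcome=F: state=CLOSED
  event#7 t=17s outcome=S: state=CLOSED
  event#8 t=19s outcome=S: state=CLOSED
  event#9 t=22s outcome=F: state=CLOSED
  event#10 t=26s outcome=F: state=CLOSED
  event#11 t=30s outcome=S: state=CLOSED
  event#12 t=34s outcome=F: state=CLOSED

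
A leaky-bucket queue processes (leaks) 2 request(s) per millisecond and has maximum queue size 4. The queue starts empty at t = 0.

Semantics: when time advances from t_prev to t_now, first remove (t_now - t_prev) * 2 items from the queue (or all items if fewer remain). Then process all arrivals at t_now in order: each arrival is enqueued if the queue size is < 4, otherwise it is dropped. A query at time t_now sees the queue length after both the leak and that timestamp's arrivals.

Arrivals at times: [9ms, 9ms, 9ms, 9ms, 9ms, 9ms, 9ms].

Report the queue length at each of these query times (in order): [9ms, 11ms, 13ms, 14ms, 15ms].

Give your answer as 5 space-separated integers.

Answer: 4 0 0 0 0

Derivation:
Queue lengths at query times:
  query t=9ms: backlog = 4
  query t=11ms: backlog = 0
  query t=13ms: backlog = 0
  query t=14ms: backlog = 0
  query t=15ms: backlog = 0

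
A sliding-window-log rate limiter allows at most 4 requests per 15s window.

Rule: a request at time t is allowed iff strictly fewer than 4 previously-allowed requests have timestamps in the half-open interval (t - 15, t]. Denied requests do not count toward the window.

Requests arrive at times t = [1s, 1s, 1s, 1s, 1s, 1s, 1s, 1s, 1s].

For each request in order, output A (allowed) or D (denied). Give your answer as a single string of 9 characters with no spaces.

Answer: AAAADDDDD

Derivation:
Tracking allowed requests in the window:
  req#1 t=1s: ALLOW
  req#2 t=1s: ALLOW
  req#3 t=1s: ALLOW
  req#4 t=1s: ALLOW
  req#5 t=1s: DENY
  req#6 t=1s: DENY
  req#7 t=1s: DENY
  req#8 t=1s: DENY
  req#9 t=1s: DENY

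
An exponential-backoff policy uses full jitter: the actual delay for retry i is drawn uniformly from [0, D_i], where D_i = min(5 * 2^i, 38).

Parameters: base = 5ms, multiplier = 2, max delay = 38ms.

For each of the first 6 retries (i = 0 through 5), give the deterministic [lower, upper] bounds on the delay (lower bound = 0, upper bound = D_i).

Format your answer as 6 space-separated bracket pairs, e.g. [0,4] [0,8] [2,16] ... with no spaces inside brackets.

Answer: [0,5] [0,10] [0,20] [0,38] [0,38] [0,38]

Derivation:
Computing bounds per retry:
  i=0: D_i=min(5*2^0,38)=5, bounds=[0,5]
  i=1: D_i=min(5*2^1,38)=10, bounds=[0,10]
  i=2: D_i=min(5*2^2,38)=20, bounds=[0,20]
  i=3: D_i=min(5*2^3,38)=38, bounds=[0,38]
  i=4: D_i=min(5*2^4,38)=38, bounds=[0,38]
  i=5: D_i=min(5*2^5,38)=38, bounds=[0,38]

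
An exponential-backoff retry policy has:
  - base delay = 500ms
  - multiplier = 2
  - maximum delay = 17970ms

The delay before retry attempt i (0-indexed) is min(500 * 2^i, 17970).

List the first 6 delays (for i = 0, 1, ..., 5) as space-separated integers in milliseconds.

Answer: 500 1000 2000 4000 8000 16000

Derivation:
Computing each delay:
  i=0: min(500*2^0, 17970) = 500
  i=1: min(500*2^1, 17970) = 1000
  i=2: min(500*2^2, 17970) = 2000
  i=3: min(500*2^3, 17970) = 4000
  i=4: min(500*2^4, 17970) = 8000
  i=5: min(500*2^5, 17970) = 16000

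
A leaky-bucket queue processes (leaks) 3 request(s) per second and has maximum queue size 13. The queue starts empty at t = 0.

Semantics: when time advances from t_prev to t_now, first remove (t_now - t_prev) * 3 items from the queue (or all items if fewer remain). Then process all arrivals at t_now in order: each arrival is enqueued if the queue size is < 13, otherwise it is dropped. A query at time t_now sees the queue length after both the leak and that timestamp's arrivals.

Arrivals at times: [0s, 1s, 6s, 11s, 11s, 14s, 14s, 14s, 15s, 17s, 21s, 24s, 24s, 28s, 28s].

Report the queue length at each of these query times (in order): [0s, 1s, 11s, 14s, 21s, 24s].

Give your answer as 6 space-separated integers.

Queue lengths at query times:
  query t=0s: backlog = 1
  query t=1s: backlog = 1
  query t=11s: backlog = 2
  query t=14s: backlog = 3
  query t=21s: backlog = 1
  query t=24s: backlog = 2

Answer: 1 1 2 3 1 2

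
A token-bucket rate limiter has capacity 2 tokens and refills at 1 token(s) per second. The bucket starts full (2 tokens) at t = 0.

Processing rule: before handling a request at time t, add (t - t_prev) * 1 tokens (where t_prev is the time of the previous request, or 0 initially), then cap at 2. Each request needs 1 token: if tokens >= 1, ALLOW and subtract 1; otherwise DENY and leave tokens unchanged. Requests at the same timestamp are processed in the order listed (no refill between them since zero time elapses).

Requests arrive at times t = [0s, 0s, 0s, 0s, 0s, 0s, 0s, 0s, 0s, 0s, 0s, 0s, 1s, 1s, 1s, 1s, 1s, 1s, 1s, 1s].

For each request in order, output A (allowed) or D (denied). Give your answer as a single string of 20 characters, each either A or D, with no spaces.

Simulating step by step:
  req#1 t=0s: ALLOW
  req#2 t=0s: ALLOW
  req#3 t=0s: DENY
  req#4 t=0s: DENY
  req#5 t=0s: DENY
  req#6 t=0s: DENY
  req#7 t=0s: DENY
  req#8 t=0s: DENY
  req#9 t=0s: DENY
  req#10 t=0s: DENY
  req#11 t=0s: DENY
  req#12 t=0s: DENY
  req#13 t=1s: ALLOW
  req#14 t=1s: DENY
  req#15 t=1s: DENY
  req#16 t=1s: DENY
  req#17 t=1s: DENY
  req#18 t=1s: DENY
  req#19 t=1s: DENY
  req#20 t=1s: DENY

Answer: AADDDDDDDDDDADDDDDDD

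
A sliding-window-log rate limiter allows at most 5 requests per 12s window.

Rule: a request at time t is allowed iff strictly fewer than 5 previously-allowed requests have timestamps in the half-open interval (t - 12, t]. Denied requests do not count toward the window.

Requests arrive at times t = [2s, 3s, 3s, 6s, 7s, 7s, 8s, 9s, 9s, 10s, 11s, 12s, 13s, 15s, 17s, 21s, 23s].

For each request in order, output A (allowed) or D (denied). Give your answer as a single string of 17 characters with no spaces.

Answer: AAAAADDDDDDDDAAAA

Derivation:
Tracking allowed requests in the window:
  req#1 t=2s: ALLOW
  req#2 t=3s: ALLOW
  req#3 t=3s: ALLOW
  req#4 t=6s: ALLOW
  req#5 t=7s: ALLOW
  req#6 t=7s: DENY
  req#7 t=8s: DENY
  req#8 t=9s: DENY
  req#9 t=9s: DENY
  req#10 t=10s: DENY
  req#11 t=11s: DENY
  req#12 t=12s: DENY
  req#13 t=13s: DENY
  req#14 t=15s: ALLOW
  req#15 t=17s: ALLOW
  req#16 t=21s: ALLOW
  req#17 t=23s: ALLOW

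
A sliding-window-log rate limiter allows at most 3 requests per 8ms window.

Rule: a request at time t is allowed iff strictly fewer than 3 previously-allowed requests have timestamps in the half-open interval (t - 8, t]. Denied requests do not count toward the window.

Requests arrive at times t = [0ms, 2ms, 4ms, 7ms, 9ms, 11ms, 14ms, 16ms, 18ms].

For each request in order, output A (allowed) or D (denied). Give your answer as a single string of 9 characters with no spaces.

Answer: AAADAAADA

Derivation:
Tracking allowed requests in the window:
  req#1 t=0ms: ALLOW
  req#2 t=2ms: ALLOW
  req#3 t=4ms: ALLOW
  req#4 t=7ms: DENY
  req#5 t=9ms: ALLOW
  req#6 t=11ms: ALLOW
  req#7 t=14ms: ALLOW
  req#8 t=16ms: DENY
  req#9 t=18ms: ALLOW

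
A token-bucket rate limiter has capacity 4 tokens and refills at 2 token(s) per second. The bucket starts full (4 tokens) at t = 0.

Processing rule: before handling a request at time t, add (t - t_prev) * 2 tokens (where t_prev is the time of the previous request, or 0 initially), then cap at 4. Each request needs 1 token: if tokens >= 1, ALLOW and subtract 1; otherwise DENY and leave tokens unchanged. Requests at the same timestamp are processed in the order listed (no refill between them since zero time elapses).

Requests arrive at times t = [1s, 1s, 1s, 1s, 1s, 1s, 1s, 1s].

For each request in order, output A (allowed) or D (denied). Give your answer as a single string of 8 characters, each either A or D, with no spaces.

Answer: AAAADDDD

Derivation:
Simulating step by step:
  req#1 t=1s: ALLOW
  req#2 t=1s: ALLOW
  req#3 t=1s: ALLOW
  req#4 t=1s: ALLOW
  req#5 t=1s: DENY
  req#6 t=1s: DENY
  req#7 t=1s: DENY
  req#8 t=1s: DENY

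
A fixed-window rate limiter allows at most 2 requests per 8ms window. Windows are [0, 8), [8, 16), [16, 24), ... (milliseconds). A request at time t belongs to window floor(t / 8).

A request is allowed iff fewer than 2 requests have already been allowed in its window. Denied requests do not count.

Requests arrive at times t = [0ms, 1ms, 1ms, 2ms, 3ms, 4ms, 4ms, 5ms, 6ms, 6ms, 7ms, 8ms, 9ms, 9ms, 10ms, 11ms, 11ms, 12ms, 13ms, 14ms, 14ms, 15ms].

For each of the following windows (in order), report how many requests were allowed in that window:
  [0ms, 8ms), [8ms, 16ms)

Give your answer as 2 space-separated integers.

Answer: 2 2

Derivation:
Processing requests:
  req#1 t=0ms (window 0): ALLOW
  req#2 t=1ms (window 0): ALLOW
  req#3 t=1ms (window 0): DENY
  req#4 t=2ms (window 0): DENY
  req#5 t=3ms (window 0): DENY
  req#6 t=4ms (window 0): DENY
  req#7 t=4ms (window 0): DENY
  req#8 t=5ms (window 0): DENY
  req#9 t=6ms (window 0): DENY
  req#10 t=6ms (window 0): DENY
  req#11 t=7ms (window 0): DENY
  req#12 t=8ms (window 1): ALLOW
  req#13 t=9ms (window 1): ALLOW
  req#14 t=9ms (window 1): DENY
  req#15 t=10ms (window 1): DENY
  req#16 t=11ms (window 1): DENY
  req#17 t=11ms (window 1): DENY
  req#18 t=12ms (window 1): DENY
  req#19 t=13ms (window 1): DENY
  req#20 t=14ms (window 1): DENY
  req#21 t=14ms (window 1): DENY
  req#22 t=15ms (window 1): DENY

Allowed counts by window: 2 2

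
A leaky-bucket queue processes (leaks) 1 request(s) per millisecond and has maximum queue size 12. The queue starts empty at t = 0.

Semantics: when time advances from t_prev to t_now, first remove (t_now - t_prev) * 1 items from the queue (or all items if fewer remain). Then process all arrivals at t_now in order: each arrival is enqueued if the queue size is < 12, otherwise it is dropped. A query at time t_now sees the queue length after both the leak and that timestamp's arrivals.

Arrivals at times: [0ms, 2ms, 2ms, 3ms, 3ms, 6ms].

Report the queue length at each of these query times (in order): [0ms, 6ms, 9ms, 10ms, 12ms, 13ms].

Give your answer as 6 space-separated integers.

Queue lengths at query times:
  query t=0ms: backlog = 1
  query t=6ms: backlog = 1
  query t=9ms: backlog = 0
  query t=10ms: backlog = 0
  query t=12ms: backlog = 0
  query t=13ms: backlog = 0

Answer: 1 1 0 0 0 0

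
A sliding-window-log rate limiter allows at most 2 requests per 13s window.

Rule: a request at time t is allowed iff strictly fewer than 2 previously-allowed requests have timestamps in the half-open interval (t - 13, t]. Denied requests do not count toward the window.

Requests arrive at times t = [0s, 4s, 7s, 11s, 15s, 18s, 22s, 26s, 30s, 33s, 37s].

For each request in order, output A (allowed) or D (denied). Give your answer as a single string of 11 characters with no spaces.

Answer: AADDAADDAAD

Derivation:
Tracking allowed requests in the window:
  req#1 t=0s: ALLOW
  req#2 t=4s: ALLOW
  req#3 t=7s: DENY
  req#4 t=11s: DENY
  req#5 t=15s: ALLOW
  req#6 t=18s: ALLOW
  req#7 t=22s: DENY
  req#8 t=26s: DENY
  req#9 t=30s: ALLOW
  req#10 t=33s: ALLOW
  req#11 t=37s: DENY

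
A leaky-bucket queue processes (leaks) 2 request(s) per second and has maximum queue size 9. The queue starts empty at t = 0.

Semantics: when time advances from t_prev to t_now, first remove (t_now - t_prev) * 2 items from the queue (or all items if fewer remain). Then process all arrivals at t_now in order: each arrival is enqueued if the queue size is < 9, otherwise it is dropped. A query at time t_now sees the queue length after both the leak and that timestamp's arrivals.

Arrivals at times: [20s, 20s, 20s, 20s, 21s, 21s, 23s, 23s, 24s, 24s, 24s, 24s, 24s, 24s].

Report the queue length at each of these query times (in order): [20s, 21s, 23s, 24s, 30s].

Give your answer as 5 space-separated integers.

Queue lengths at query times:
  query t=20s: backlog = 4
  query t=21s: backlog = 4
  query t=23s: backlog = 2
  query t=24s: backlog = 6
  query t=30s: backlog = 0

Answer: 4 4 2 6 0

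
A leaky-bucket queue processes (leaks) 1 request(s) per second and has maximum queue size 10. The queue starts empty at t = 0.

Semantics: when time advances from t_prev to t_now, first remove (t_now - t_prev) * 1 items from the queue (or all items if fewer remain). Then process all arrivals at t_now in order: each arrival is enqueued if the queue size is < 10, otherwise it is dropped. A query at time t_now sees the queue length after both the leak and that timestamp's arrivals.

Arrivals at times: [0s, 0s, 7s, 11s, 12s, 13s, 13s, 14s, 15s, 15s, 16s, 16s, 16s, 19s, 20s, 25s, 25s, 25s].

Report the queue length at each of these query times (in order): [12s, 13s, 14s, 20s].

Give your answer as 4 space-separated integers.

Answer: 1 2 2 3

Derivation:
Queue lengths at query times:
  query t=12s: backlog = 1
  query t=13s: backlog = 2
  query t=14s: backlog = 2
  query t=20s: backlog = 3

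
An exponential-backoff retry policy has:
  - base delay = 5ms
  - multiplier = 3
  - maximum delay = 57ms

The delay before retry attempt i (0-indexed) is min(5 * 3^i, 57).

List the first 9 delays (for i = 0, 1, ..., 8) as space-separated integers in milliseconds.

Answer: 5 15 45 57 57 57 57 57 57

Derivation:
Computing each delay:
  i=0: min(5*3^0, 57) = 5
  i=1: min(5*3^1, 57) = 15
  i=2: min(5*3^2, 57) = 45
  i=3: min(5*3^3, 57) = 57
  i=4: min(5*3^4, 57) = 57
  i=5: min(5*3^5, 57) = 57
  i=6: min(5*3^6, 57) = 57
  i=7: min(5*3^7, 57) = 57
  i=8: min(5*3^8, 57) = 57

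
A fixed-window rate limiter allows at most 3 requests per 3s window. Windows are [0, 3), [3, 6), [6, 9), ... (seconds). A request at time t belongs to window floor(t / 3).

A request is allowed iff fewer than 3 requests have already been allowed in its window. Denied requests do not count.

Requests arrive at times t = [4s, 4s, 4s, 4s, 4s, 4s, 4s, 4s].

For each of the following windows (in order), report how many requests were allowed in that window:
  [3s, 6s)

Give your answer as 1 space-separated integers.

Processing requests:
  req#1 t=4s (window 1): ALLOW
  req#2 t=4s (window 1): ALLOW
  req#3 t=4s (window 1): ALLOW
  req#4 t=4s (window 1): DENY
  req#5 t=4s (window 1): DENY
  req#6 t=4s (window 1): DENY
  req#7 t=4s (window 1): DENY
  req#8 t=4s (window 1): DENY

Allowed counts by window: 3

Answer: 3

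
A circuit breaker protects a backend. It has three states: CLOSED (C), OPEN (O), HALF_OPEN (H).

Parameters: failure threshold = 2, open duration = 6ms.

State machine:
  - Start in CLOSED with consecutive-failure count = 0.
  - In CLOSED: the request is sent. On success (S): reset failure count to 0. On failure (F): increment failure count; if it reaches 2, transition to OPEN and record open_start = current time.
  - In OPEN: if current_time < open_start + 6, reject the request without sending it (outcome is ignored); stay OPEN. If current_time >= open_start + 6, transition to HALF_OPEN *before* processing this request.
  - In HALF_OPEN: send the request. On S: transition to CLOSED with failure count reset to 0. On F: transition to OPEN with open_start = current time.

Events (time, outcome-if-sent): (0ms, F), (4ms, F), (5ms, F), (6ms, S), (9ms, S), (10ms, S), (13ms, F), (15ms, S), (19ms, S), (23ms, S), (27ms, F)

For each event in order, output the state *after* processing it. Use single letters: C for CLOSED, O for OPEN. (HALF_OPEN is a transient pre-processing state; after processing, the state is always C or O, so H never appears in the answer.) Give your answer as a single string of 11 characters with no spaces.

Answer: COOOOCCCCCC

Derivation:
State after each event:
  event#1 t=0ms outcome=F: state=CLOSED
  event#2 t=4ms outcome=F: state=OPEN
  event#3 t=5ms outcome=F: state=OPEN
  event#4 t=6ms outcome=S: state=OPEN
  event#5 t=9ms outcome=S: state=OPEN
  event#6 t=10ms outcome=S: state=CLOSED
  event#7 t=13ms outcome=F: state=CLOSED
  event#8 t=15ms outcome=S: state=CLOSED
  event#9 t=19ms outcome=S: state=CLOSED
  event#10 t=23ms outcome=S: state=CLOSED
  event#11 t=27ms outcome=F: state=CLOSED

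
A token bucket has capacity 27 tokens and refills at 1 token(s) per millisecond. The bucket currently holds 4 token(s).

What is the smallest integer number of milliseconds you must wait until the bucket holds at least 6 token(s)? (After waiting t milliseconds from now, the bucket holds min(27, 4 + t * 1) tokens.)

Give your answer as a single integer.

Need 4 + t * 1 >= 6, so t >= 2/1.
Smallest integer t = ceil(2/1) = 2.

Answer: 2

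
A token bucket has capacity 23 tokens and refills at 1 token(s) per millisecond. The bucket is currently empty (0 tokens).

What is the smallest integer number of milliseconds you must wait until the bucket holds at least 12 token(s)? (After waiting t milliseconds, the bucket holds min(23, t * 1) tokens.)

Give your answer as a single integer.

Need t * 1 >= 12, so t >= 12/1.
Smallest integer t = ceil(12/1) = 12.

Answer: 12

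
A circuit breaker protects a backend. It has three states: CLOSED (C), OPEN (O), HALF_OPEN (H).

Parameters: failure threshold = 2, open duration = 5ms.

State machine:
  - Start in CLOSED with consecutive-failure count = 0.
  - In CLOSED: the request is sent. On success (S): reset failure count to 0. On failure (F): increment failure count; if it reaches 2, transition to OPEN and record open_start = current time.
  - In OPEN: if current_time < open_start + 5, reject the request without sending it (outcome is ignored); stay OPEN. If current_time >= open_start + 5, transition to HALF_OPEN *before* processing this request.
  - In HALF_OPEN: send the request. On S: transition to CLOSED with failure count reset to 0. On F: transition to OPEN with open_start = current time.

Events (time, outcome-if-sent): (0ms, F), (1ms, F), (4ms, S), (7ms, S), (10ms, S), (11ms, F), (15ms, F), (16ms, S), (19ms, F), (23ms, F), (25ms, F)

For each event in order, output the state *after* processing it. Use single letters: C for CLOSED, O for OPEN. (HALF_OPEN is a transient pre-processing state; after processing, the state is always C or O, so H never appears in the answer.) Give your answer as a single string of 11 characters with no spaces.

State after each event:
  event#1 t=0ms outcome=F: state=CLOSED
  event#2 t=1ms outcome=F: state=OPEN
  event#3 t=4ms outcome=S: state=OPEN
  event#4 t=7ms outcome=S: state=CLOSED
  event#5 t=10ms outcome=S: state=CLOSED
  event#6 t=11ms outcome=F: state=CLOSED
  event#7 t=15ms outcome=F: state=OPEN
  event#8 t=16ms outcome=S: state=OPEN
  event#9 t=19ms outcome=F: state=OPEN
  event#10 t=23ms outcome=F: state=OPEN
  event#11 t=25ms outcome=F: state=OPEN

Answer: COOCCCOOOOO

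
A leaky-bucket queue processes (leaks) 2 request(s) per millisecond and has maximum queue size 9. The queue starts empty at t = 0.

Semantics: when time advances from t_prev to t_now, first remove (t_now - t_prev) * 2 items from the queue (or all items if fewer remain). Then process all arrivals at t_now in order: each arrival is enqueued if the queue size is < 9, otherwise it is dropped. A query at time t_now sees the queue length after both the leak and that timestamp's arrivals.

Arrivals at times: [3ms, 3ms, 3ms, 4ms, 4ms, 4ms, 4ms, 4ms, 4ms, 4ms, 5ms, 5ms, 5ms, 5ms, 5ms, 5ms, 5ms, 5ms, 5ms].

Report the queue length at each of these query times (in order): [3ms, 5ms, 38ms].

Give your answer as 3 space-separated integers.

Queue lengths at query times:
  query t=3ms: backlog = 3
  query t=5ms: backlog = 9
  query t=38ms: backlog = 0

Answer: 3 9 0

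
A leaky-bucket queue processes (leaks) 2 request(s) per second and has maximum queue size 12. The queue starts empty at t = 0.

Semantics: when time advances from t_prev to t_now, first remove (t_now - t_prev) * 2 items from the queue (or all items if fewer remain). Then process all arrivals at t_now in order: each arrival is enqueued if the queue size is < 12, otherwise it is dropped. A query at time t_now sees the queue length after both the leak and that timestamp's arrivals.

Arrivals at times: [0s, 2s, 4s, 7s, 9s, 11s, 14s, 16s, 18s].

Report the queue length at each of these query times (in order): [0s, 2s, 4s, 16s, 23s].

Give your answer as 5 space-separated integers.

Answer: 1 1 1 1 0

Derivation:
Queue lengths at query times:
  query t=0s: backlog = 1
  query t=2s: backlog = 1
  query t=4s: backlog = 1
  query t=16s: backlog = 1
  query t=23s: backlog = 0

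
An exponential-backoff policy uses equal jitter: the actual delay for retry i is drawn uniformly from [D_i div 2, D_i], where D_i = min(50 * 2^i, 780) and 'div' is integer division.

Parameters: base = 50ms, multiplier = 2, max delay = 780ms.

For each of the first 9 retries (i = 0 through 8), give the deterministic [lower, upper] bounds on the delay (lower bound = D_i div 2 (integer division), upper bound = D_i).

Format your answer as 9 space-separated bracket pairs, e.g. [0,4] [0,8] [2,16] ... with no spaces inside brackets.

Computing bounds per retry:
  i=0: D_i=min(50*2^0,780)=50, bounds=[25,50]
  i=1: D_i=min(50*2^1,780)=100, bounds=[50,100]
  i=2: D_i=min(50*2^2,780)=200, bounds=[100,200]
  i=3: D_i=min(50*2^3,780)=400, bounds=[200,400]
  i=4: D_i=min(50*2^4,780)=780, bounds=[390,780]
  i=5: D_i=min(50*2^5,780)=780, bounds=[390,780]
  i=6: D_i=min(50*2^6,780)=780, bounds=[390,780]
  i=7: D_i=min(50*2^7,780)=780, bounds=[390,780]
  i=8: D_i=min(50*2^8,780)=780, bounds=[390,780]

Answer: [25,50] [50,100] [100,200] [200,400] [390,780] [390,780] [390,780] [390,780] [390,780]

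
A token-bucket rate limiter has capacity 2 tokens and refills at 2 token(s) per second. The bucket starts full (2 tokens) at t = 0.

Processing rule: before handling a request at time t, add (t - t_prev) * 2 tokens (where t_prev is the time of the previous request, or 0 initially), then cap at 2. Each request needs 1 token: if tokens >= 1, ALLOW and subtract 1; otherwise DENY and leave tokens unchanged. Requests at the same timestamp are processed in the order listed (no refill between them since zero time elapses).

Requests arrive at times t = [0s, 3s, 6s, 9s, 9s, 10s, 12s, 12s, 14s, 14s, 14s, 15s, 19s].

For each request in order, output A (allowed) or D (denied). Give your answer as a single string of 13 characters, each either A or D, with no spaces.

Answer: AAAAAAAAAADAA

Derivation:
Simulating step by step:
  req#1 t=0s: ALLOW
  req#2 t=3s: ALLOW
  req#3 t=6s: ALLOW
  req#4 t=9s: ALLOW
  req#5 t=9s: ALLOW
  req#6 t=10s: ALLOW
  req#7 t=12s: ALLOW
  req#8 t=12s: ALLOW
  req#9 t=14s: ALLOW
  req#10 t=14s: ALLOW
  req#11 t=14s: DENY
  req#12 t=15s: ALLOW
  req#13 t=19s: ALLOW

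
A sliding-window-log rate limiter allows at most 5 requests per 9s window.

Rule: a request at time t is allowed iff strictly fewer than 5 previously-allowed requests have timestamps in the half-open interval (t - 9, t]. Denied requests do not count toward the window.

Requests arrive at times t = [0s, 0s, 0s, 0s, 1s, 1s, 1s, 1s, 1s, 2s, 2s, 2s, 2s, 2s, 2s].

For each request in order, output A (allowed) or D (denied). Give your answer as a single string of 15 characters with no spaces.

Answer: AAAAADDDDDDDDDD

Derivation:
Tracking allowed requests in the window:
  req#1 t=0s: ALLOW
  req#2 t=0s: ALLOW
  req#3 t=0s: ALLOW
  req#4 t=0s: ALLOW
  req#5 t=1s: ALLOW
  req#6 t=1s: DENY
  req#7 t=1s: DENY
  req#8 t=1s: DENY
  req#9 t=1s: DENY
  req#10 t=2s: DENY
  req#11 t=2s: DENY
  req#12 t=2s: DENY
  req#13 t=2s: DENY
  req#14 t=2s: DENY
  req#15 t=2s: DENY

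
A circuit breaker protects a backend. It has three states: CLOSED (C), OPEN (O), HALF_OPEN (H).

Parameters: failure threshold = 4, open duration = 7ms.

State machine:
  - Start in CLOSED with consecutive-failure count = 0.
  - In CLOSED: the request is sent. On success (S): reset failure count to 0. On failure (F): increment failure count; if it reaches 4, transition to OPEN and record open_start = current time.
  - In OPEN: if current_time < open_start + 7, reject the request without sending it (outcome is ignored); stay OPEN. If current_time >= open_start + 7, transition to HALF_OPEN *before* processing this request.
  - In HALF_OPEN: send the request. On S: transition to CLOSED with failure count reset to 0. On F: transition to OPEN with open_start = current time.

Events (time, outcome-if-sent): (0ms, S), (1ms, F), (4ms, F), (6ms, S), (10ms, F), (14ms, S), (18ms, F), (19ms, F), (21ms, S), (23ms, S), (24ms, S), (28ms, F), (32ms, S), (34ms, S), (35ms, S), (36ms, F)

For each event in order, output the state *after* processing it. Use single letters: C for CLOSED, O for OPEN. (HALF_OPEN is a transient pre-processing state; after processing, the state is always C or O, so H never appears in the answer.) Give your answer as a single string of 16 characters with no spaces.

State after each event:
  event#1 t=0ms outcome=S: state=CLOSED
  event#2 t=1ms outcome=F: state=CLOSED
  event#3 t=4ms outcome=F: state=CLOSED
  event#4 t=6ms outcome=S: state=CLOSED
  event#5 t=10ms outcome=F: state=CLOSED
  event#6 t=14ms outcome=S: state=CLOSED
  event#7 t=18ms outcome=F: state=CLOSED
  event#8 t=19ms outcome=F: state=CLOSED
  event#9 t=21ms outcome=S: state=CLOSED
  event#10 t=23ms outcome=S: state=CLOSED
  event#11 t=24ms outcome=S: state=CLOSED
  event#12 t=28ms outcome=F: state=CLOSED
  event#13 t=32ms outcome=S: state=CLOSED
  event#14 t=34ms outcome=S: state=CLOSED
  event#15 t=35ms outcome=S: state=CLOSED
  event#16 t=36ms outcome=F: state=CLOSED

Answer: CCCCCCCCCCCCCCCC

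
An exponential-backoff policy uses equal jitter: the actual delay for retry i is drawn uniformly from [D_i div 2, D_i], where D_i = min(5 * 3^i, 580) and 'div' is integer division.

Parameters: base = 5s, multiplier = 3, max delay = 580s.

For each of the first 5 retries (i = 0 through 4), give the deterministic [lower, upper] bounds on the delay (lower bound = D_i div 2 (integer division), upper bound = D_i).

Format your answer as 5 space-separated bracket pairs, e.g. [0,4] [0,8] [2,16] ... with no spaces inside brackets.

Computing bounds per retry:
  i=0: D_i=min(5*3^0,580)=5, bounds=[2,5]
  i=1: D_i=min(5*3^1,580)=15, bounds=[7,15]
  i=2: D_i=min(5*3^2,580)=45, bounds=[22,45]
  i=3: D_i=min(5*3^3,580)=135, bounds=[67,135]
  i=4: D_i=min(5*3^4,580)=405, bounds=[202,405]

Answer: [2,5] [7,15] [22,45] [67,135] [202,405]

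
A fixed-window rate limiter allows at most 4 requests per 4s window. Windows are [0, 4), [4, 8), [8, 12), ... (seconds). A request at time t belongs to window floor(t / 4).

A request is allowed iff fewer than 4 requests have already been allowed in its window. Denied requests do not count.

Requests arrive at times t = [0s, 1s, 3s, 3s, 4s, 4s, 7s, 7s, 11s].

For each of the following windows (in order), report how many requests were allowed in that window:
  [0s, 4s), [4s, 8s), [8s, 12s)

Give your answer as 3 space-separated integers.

Answer: 4 4 1

Derivation:
Processing requests:
  req#1 t=0s (window 0): ALLOW
  req#2 t=1s (window 0): ALLOW
  req#3 t=3s (window 0): ALLOW
  req#4 t=3s (window 0): ALLOW
  req#5 t=4s (window 1): ALLOW
  req#6 t=4s (window 1): ALLOW
  req#7 t=7s (window 1): ALLOW
  req#8 t=7s (window 1): ALLOW
  req#9 t=11s (window 2): ALLOW

Allowed counts by window: 4 4 1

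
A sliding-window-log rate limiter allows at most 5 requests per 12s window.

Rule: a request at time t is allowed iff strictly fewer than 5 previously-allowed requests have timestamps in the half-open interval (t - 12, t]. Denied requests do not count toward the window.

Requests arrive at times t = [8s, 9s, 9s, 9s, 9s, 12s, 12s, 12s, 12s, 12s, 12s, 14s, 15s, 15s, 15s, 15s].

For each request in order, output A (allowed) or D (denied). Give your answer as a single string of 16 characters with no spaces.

Tracking allowed requests in the window:
  req#1 t=8s: ALLOW
  req#2 t=9s: ALLOW
  req#3 t=9s: ALLOW
  req#4 t=9s: ALLOW
  req#5 t=9s: ALLOW
  req#6 t=12s: DENY
  req#7 t=12s: DENY
  req#8 t=12s: DENY
  req#9 t=12s: DENY
  req#10 t=12s: DENY
  req#11 t=12s: DENY
  req#12 t=14s: DENY
  req#13 t=15s: DENY
  req#14 t=15s: DENY
  req#15 t=15s: DENY
  req#16 t=15s: DENY

Answer: AAAAADDDDDDDDDDD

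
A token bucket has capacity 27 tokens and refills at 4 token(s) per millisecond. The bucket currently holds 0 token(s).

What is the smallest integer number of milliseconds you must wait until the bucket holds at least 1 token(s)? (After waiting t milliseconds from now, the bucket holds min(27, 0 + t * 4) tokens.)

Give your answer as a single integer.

Need 0 + t * 4 >= 1, so t >= 1/4.
Smallest integer t = ceil(1/4) = 1.

Answer: 1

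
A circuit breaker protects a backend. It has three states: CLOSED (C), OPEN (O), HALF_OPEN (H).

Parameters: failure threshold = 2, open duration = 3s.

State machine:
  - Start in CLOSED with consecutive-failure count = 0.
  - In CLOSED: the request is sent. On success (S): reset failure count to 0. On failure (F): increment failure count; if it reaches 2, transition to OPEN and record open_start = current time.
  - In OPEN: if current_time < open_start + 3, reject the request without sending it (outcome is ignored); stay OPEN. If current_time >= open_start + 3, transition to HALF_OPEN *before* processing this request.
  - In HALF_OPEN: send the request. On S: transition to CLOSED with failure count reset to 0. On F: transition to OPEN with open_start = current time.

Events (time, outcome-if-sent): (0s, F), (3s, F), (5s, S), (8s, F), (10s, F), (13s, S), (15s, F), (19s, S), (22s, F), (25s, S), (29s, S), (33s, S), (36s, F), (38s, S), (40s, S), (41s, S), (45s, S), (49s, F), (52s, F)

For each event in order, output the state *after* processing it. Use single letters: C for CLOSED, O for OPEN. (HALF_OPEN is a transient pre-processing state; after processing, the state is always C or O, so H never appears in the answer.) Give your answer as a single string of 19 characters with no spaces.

Answer: COOOOCCCCCCCCCCCCCO

Derivation:
State after each event:
  event#1 t=0s outcome=F: state=CLOSED
  event#2 t=3s outcome=F: state=OPEN
  event#3 t=5s outcome=S: state=OPEN
  event#4 t=8s outcome=F: state=OPEN
  event#5 t=10s outcome=F: state=OPEN
  event#6 t=13s outcome=S: state=CLOSED
  event#7 t=15s outcome=F: state=CLOSED
  event#8 t=19s outcome=S: state=CLOSED
  event#9 t=22s outcome=F: state=CLOSED
  event#10 t=25s outcome=S: state=CLOSED
  event#11 t=29s outcome=S: state=CLOSED
  event#12 t=33s outcome=S: state=CLOSED
  event#13 t=36s outcome=F: state=CLOSED
  event#14 t=38s outcome=S: state=CLOSED
  event#15 t=40s outcome=S: state=CLOSED
  event#16 t=41s outcome=S: state=CLOSED
  event#17 t=45s outcome=S: state=CLOSED
  event#18 t=49s outcome=F: state=CLOSED
  event#19 t=52s outcome=F: state=OPEN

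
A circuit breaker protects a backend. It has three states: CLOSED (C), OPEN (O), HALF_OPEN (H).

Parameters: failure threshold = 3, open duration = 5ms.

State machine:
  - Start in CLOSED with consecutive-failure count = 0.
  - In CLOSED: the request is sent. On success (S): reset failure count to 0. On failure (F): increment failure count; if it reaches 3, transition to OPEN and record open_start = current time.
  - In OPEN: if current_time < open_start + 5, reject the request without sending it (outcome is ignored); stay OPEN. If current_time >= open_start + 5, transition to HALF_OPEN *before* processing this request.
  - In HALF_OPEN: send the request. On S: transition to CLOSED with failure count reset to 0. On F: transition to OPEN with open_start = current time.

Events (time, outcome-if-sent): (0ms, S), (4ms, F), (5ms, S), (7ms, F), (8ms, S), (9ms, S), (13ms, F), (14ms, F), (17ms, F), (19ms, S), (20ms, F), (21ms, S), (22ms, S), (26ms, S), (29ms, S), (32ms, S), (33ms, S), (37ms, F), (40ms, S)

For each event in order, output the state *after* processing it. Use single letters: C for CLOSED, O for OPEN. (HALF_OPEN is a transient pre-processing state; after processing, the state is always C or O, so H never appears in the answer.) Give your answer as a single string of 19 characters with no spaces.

Answer: CCCCCCCCOOOOCCCCCCC

Derivation:
State after each event:
  event#1 t=0ms outcome=S: state=CLOSED
  event#2 t=4ms outcome=F: state=CLOSED
  event#3 t=5ms outcome=S: state=CLOSED
  event#4 t=7ms outcome=F: state=CLOSED
  event#5 t=8ms outcome=S: state=CLOSED
  event#6 t=9ms outcome=S: state=CLOSED
  event#7 t=13ms outcome=F: state=CLOSED
  event#8 t=14ms outcome=F: state=CLOSED
  event#9 t=17ms outcome=F: state=OPEN
  event#10 t=19ms outcome=S: state=OPEN
  event#11 t=20ms outcome=F: state=OPEN
  event#12 t=21ms outcome=S: state=OPEN
  event#13 t=22ms outcome=S: state=CLOSED
  event#14 t=26ms outcome=S: state=CLOSED
  event#15 t=29ms outcome=S: state=CLOSED
  event#16 t=32ms outcome=S: state=CLOSED
  event#17 t=33ms outcome=S: state=CLOSED
  event#18 t=37ms outcome=F: state=CLOSED
  event#19 t=40ms outcome=S: state=CLOSED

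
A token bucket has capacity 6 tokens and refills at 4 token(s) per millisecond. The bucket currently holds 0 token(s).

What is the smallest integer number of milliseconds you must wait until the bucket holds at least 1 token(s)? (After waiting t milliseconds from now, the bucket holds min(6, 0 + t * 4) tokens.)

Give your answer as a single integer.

Answer: 1

Derivation:
Need 0 + t * 4 >= 1, so t >= 1/4.
Smallest integer t = ceil(1/4) = 1.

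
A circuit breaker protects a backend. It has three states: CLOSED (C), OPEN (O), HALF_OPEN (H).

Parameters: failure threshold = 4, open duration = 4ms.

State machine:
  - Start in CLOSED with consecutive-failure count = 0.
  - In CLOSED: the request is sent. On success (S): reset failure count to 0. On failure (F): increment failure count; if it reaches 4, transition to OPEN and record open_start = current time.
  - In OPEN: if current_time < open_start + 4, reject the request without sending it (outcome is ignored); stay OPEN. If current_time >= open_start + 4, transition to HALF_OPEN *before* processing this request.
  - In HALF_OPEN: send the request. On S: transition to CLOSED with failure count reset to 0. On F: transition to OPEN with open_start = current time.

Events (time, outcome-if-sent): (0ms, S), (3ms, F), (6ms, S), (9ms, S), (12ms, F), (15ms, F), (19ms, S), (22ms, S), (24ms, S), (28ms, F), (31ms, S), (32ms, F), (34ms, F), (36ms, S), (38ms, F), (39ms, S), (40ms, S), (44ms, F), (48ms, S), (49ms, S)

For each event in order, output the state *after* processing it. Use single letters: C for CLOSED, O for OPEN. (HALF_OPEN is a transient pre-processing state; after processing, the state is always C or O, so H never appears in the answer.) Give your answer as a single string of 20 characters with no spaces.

Answer: CCCCCCCCCCCCCCCCCCCC

Derivation:
State after each event:
  event#1 t=0ms outcome=S: state=CLOSED
  event#2 t=3ms outcome=F: state=CLOSED
  event#3 t=6ms outcome=S: state=CLOSED
  event#4 t=9ms outcome=S: state=CLOSED
  event#5 t=12ms outcome=F: state=CLOSED
  event#6 t=15ms outcome=F: state=CLOSED
  event#7 t=19ms outcome=S: state=CLOSED
  event#8 t=22ms outcome=S: state=CLOSED
  event#9 t=24ms outcome=S: state=CLOSED
  event#10 t=28ms outcome=F: state=CLOSED
  event#11 t=31ms outcome=S: state=CLOSED
  event#12 t=32ms outcome=F: state=CLOSED
  event#13 t=34ms outcome=F: state=CLOSED
  event#14 t=36ms outcome=S: state=CLOSED
  event#15 t=38ms outcome=F: state=CLOSED
  event#16 t=39ms outcome=S: state=CLOSED
  event#17 t=40ms outcome=S: state=CLOSED
  event#18 t=44ms outcome=F: state=CLOSED
  event#19 t=48ms outcome=S: state=CLOSED
  event#20 t=49ms outcome=S: state=CLOSED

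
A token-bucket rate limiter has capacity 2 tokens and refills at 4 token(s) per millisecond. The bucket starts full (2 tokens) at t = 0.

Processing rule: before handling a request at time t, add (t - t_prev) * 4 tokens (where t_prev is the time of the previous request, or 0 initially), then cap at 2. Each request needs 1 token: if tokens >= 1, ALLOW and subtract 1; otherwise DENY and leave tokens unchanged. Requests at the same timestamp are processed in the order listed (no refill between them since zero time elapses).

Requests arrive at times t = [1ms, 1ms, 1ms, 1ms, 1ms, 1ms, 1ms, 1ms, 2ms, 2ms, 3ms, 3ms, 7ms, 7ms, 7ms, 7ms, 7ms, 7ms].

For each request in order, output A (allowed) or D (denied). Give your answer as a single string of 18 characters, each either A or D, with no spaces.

Simulating step by step:
  req#1 t=1ms: ALLOW
  req#2 t=1ms: ALLOW
  req#3 t=1ms: DENY
  req#4 t=1ms: DENY
  req#5 t=1ms: DENY
  req#6 t=1ms: DENY
  req#7 t=1ms: DENY
  req#8 t=1ms: DENY
  req#9 t=2ms: ALLOW
  req#10 t=2ms: ALLOW
  req#11 t=3ms: ALLOW
  req#12 t=3ms: ALLOW
  req#13 t=7ms: ALLOW
  req#14 t=7ms: ALLOW
  req#15 t=7ms: DENY
  req#16 t=7ms: DENY
  req#17 t=7ms: DENY
  req#18 t=7ms: DENY

Answer: AADDDDDDAAAAAADDDD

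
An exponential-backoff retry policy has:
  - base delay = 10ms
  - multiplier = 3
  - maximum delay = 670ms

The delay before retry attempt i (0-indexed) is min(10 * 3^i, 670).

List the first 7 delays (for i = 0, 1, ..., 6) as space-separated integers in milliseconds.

Answer: 10 30 90 270 670 670 670

Derivation:
Computing each delay:
  i=0: min(10*3^0, 670) = 10
  i=1: min(10*3^1, 670) = 30
  i=2: min(10*3^2, 670) = 90
  i=3: min(10*3^3, 670) = 270
  i=4: min(10*3^4, 670) = 670
  i=5: min(10*3^5, 670) = 670
  i=6: min(10*3^6, 670) = 670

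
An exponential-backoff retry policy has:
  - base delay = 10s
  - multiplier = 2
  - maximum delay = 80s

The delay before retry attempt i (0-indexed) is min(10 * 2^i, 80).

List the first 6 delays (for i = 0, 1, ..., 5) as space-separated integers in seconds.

Answer: 10 20 40 80 80 80

Derivation:
Computing each delay:
  i=0: min(10*2^0, 80) = 10
  i=1: min(10*2^1, 80) = 20
  i=2: min(10*2^2, 80) = 40
  i=3: min(10*2^3, 80) = 80
  i=4: min(10*2^4, 80) = 80
  i=5: min(10*2^5, 80) = 80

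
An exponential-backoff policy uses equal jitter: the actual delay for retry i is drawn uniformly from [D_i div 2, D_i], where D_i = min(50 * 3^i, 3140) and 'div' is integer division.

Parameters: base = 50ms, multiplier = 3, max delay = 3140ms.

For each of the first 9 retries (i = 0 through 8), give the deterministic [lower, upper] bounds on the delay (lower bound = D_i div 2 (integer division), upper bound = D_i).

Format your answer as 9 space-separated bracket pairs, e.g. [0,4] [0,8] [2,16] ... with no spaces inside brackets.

Computing bounds per retry:
  i=0: D_i=min(50*3^0,3140)=50, bounds=[25,50]
  i=1: D_i=min(50*3^1,3140)=150, bounds=[75,150]
  i=2: D_i=min(50*3^2,3140)=450, bounds=[225,450]
  i=3: D_i=min(50*3^3,3140)=1350, bounds=[675,1350]
  i=4: D_i=min(50*3^4,3140)=3140, bounds=[1570,3140]
  i=5: D_i=min(50*3^5,3140)=3140, bounds=[1570,3140]
  i=6: D_i=min(50*3^6,3140)=3140, bounds=[1570,3140]
  i=7: D_i=min(50*3^7,3140)=3140, bounds=[1570,3140]
  i=8: D_i=min(50*3^8,3140)=3140, bounds=[1570,3140]

Answer: [25,50] [75,150] [225,450] [675,1350] [1570,3140] [1570,3140] [1570,3140] [1570,3140] [1570,3140]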